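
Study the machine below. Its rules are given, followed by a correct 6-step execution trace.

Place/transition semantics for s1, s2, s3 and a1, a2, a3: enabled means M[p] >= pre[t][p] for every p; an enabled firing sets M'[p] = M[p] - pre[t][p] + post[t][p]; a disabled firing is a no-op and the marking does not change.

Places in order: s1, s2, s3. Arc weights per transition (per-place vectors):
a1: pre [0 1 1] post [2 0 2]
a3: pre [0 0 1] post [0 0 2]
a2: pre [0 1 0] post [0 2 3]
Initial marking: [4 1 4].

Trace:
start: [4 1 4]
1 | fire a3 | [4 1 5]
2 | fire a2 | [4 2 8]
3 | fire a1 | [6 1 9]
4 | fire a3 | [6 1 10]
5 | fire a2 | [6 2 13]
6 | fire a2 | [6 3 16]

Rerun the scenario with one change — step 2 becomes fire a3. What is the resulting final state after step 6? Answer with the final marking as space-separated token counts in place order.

6 0 8

(re-executing from step 2 with the substitution; state before step 2: [4 1 5])
2 | fire a3 | [4 1 6]
3 | fire a1 | [6 0 7]
4 | fire a3 | [6 0 8]
5 | fire a2 | [6 0 8]
6 | fire a2 | [6 0 8]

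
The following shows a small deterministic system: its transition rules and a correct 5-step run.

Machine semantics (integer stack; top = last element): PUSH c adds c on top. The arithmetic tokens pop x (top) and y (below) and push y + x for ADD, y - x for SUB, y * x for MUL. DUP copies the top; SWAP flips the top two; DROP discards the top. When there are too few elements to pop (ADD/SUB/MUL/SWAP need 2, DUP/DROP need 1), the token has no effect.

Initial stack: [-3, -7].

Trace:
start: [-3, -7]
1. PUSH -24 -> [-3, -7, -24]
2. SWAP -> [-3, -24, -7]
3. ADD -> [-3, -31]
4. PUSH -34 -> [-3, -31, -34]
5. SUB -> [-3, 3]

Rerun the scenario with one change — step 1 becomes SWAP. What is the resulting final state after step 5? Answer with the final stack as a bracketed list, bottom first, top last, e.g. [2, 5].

[24]

(re-executing from step 1 with the substitution; state before step 1: [-3, -7])
1. SWAP -> [-7, -3]
2. SWAP -> [-3, -7]
3. ADD -> [-10]
4. PUSH -34 -> [-10, -34]
5. SUB -> [24]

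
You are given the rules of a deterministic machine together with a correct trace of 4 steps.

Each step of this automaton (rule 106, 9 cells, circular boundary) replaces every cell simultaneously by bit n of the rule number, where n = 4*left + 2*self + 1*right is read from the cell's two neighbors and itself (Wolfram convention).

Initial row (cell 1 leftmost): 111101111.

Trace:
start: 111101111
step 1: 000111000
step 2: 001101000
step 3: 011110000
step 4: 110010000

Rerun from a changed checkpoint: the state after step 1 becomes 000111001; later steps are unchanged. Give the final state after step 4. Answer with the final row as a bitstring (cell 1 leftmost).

110011000

state after step 1 := 000111001
step 2: 001101010
step 3: 011110100
step 4: 110011000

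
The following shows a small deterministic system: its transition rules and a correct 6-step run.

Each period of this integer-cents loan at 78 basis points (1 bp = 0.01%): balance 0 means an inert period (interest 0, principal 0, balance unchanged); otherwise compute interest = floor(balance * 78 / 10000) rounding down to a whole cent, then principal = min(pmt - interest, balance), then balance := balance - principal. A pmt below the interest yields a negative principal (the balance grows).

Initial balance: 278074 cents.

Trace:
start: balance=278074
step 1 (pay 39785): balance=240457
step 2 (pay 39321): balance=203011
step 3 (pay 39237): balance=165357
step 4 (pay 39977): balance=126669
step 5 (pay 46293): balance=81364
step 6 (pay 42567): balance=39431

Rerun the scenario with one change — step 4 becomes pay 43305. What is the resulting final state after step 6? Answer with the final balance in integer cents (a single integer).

36051

(re-executing from step 4 with the substitution; state before step 4: balance=165357)
step 4 (pay 43305): balance=123341
step 5 (pay 46293): balance=78010
step 6 (pay 42567): balance=36051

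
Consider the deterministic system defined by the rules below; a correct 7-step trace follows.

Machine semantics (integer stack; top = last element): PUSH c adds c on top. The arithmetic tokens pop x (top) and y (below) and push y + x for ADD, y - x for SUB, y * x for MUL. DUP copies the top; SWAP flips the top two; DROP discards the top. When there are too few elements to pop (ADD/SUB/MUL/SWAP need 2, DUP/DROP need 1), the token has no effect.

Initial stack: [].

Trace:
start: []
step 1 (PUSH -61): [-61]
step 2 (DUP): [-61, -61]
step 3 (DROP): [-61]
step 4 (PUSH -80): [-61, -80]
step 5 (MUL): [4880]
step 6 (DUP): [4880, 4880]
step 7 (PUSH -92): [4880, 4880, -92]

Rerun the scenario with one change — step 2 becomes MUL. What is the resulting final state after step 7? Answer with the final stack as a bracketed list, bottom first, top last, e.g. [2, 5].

[-80, -80, -92]

(re-executing from step 2 with the substitution; state before step 2: [-61])
step 2 (MUL): [-61]
step 3 (DROP): []
step 4 (PUSH -80): [-80]
step 5 (MUL): [-80]
step 6 (DUP): [-80, -80]
step 7 (PUSH -92): [-80, -80, -92]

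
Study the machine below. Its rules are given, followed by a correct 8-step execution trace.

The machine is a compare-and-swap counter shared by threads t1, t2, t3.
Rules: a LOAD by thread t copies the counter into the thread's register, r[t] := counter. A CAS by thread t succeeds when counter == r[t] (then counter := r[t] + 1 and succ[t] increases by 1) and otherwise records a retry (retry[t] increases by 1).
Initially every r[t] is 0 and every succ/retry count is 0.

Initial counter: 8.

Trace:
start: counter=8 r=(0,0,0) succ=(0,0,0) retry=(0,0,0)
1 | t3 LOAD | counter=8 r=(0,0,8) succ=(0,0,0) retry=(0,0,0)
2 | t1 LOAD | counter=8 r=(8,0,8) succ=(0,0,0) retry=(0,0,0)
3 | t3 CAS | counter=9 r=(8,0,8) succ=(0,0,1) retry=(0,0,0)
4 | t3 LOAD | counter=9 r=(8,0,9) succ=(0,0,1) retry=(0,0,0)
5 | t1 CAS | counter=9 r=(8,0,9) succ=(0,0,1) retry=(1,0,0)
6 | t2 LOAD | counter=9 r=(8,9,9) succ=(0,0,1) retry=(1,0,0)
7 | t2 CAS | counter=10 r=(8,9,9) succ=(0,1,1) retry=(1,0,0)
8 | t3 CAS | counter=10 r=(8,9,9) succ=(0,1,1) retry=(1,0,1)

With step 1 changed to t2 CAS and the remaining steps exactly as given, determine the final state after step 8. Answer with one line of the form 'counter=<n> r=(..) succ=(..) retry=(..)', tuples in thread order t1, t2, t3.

counter=10 r=(8,9,8) succ=(1,1,0) retry=(0,1,2)

(re-executing from step 1 with the substitution; state before step 1: counter=8 r=(0,0,0) succ=(0,0,0) retry=(0,0,0))
1 | t2 CAS | counter=8 r=(0,0,0) succ=(0,0,0) retry=(0,1,0)
2 | t1 LOAD | counter=8 r=(8,0,0) succ=(0,0,0) retry=(0,1,0)
3 | t3 CAS | counter=8 r=(8,0,0) succ=(0,0,0) retry=(0,1,1)
4 | t3 LOAD | counter=8 r=(8,0,8) succ=(0,0,0) retry=(0,1,1)
5 | t1 CAS | counter=9 r=(8,0,8) succ=(1,0,0) retry=(0,1,1)
6 | t2 LOAD | counter=9 r=(8,9,8) succ=(1,0,0) retry=(0,1,1)
7 | t2 CAS | counter=10 r=(8,9,8) succ=(1,1,0) retry=(0,1,1)
8 | t3 CAS | counter=10 r=(8,9,8) succ=(1,1,0) retry=(0,1,2)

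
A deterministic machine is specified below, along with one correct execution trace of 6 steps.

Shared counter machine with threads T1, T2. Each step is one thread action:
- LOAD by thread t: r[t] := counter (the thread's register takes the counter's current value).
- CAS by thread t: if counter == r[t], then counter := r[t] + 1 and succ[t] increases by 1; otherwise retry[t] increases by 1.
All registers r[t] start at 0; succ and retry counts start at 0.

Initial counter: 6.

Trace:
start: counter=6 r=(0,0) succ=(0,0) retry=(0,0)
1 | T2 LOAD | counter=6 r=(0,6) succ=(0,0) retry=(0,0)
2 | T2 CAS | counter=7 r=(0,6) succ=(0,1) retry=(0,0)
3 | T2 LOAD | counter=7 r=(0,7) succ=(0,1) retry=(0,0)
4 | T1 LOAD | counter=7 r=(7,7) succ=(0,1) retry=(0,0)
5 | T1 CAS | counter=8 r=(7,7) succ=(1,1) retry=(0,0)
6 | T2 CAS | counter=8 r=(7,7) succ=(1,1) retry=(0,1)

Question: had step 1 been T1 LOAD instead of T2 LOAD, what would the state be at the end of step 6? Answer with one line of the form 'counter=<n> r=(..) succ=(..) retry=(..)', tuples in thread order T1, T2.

counter=7 r=(6,6) succ=(1,0) retry=(0,2)

(re-executing from step 1 with the substitution; state before step 1: counter=6 r=(0,0) succ=(0,0) retry=(0,0))
1 | T1 LOAD | counter=6 r=(6,0) succ=(0,0) retry=(0,0)
2 | T2 CAS | counter=6 r=(6,0) succ=(0,0) retry=(0,1)
3 | T2 LOAD | counter=6 r=(6,6) succ=(0,0) retry=(0,1)
4 | T1 LOAD | counter=6 r=(6,6) succ=(0,0) retry=(0,1)
5 | T1 CAS | counter=7 r=(6,6) succ=(1,0) retry=(0,1)
6 | T2 CAS | counter=7 r=(6,6) succ=(1,0) retry=(0,2)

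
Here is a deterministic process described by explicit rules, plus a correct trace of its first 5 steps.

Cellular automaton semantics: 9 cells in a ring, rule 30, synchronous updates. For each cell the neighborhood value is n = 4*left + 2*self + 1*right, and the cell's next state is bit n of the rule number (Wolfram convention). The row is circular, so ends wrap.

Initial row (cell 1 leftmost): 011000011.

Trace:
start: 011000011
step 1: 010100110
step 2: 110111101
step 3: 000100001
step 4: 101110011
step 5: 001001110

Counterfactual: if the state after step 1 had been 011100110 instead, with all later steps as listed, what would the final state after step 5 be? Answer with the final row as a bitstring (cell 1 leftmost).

state after step 1 := 011100110
step 2: 110011101
step 3: 001110001
step 4: 111001011
step 5: 000111010

000111010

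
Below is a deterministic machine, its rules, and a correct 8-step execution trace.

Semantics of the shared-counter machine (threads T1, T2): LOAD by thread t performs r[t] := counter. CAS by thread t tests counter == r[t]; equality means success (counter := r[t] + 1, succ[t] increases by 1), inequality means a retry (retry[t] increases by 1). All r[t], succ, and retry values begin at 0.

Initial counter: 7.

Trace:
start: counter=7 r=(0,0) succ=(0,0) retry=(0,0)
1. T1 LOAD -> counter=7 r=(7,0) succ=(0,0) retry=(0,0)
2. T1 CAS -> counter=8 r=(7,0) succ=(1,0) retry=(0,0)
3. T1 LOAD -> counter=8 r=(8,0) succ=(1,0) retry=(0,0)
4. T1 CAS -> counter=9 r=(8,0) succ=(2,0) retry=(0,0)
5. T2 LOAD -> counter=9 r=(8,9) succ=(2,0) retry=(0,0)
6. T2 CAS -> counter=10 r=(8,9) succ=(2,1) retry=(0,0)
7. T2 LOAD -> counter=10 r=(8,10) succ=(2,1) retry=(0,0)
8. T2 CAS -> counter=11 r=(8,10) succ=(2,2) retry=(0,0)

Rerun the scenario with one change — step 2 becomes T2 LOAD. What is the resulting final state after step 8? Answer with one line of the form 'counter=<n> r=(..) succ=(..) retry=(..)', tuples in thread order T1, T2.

(re-executing from step 2 with the substitution; state before step 2: counter=7 r=(7,0) succ=(0,0) retry=(0,0))
2. T2 LOAD -> counter=7 r=(7,7) succ=(0,0) retry=(0,0)
3. T1 LOAD -> counter=7 r=(7,7) succ=(0,0) retry=(0,0)
4. T1 CAS -> counter=8 r=(7,7) succ=(1,0) retry=(0,0)
5. T2 LOAD -> counter=8 r=(7,8) succ=(1,0) retry=(0,0)
6. T2 CAS -> counter=9 r=(7,8) succ=(1,1) retry=(0,0)
7. T2 LOAD -> counter=9 r=(7,9) succ=(1,1) retry=(0,0)
8. T2 CAS -> counter=10 r=(7,9) succ=(1,2) retry=(0,0)

counter=10 r=(7,9) succ=(1,2) retry=(0,0)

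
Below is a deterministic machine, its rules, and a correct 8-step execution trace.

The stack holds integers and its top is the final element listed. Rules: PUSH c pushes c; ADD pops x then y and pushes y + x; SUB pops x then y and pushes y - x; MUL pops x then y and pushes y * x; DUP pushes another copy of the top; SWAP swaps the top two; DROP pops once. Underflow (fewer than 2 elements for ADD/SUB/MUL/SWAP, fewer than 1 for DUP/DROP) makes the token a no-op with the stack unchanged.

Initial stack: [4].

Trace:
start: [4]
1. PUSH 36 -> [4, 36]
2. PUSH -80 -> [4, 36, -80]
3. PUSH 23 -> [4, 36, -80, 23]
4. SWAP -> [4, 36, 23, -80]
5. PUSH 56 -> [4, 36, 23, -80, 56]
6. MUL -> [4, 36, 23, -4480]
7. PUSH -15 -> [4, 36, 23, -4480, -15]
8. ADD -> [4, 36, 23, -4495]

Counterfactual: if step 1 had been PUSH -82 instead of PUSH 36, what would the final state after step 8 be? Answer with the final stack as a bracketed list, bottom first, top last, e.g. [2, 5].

(re-executing from step 1 with the substitution; state before step 1: [4])
1. PUSH -82 -> [4, -82]
2. PUSH -80 -> [4, -82, -80]
3. PUSH 23 -> [4, -82, -80, 23]
4. SWAP -> [4, -82, 23, -80]
5. PUSH 56 -> [4, -82, 23, -80, 56]
6. MUL -> [4, -82, 23, -4480]
7. PUSH -15 -> [4, -82, 23, -4480, -15]
8. ADD -> [4, -82, 23, -4495]

[4, -82, 23, -4495]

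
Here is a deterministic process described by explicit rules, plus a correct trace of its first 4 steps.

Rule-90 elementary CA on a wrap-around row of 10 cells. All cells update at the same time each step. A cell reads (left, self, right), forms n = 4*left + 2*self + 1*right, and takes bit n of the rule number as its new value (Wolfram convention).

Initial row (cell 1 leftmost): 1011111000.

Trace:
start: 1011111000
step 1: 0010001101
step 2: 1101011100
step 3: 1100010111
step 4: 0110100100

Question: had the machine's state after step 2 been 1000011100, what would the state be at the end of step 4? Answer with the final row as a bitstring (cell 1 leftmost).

0011110101

state after step 2 := 1000011100
step 3: 0100110111
step 4: 0011110101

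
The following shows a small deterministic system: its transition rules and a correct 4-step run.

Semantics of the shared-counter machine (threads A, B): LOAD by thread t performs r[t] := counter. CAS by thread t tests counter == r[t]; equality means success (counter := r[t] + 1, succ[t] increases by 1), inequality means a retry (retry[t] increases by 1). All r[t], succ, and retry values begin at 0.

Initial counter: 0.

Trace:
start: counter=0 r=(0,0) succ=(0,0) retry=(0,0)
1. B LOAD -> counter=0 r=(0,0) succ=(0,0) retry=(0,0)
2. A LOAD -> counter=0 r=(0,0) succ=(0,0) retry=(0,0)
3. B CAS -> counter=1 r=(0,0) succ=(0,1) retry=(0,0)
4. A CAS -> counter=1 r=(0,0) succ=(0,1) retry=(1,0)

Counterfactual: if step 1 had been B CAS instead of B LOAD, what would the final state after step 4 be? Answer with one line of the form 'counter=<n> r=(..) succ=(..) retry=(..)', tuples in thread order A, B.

(re-executing from step 1 with the substitution; state before step 1: counter=0 r=(0,0) succ=(0,0) retry=(0,0))
1. B CAS -> counter=1 r=(0,0) succ=(0,1) retry=(0,0)
2. A LOAD -> counter=1 r=(1,0) succ=(0,1) retry=(0,0)
3. B CAS -> counter=1 r=(1,0) succ=(0,1) retry=(0,1)
4. A CAS -> counter=2 r=(1,0) succ=(1,1) retry=(0,1)

counter=2 r=(1,0) succ=(1,1) retry=(0,1)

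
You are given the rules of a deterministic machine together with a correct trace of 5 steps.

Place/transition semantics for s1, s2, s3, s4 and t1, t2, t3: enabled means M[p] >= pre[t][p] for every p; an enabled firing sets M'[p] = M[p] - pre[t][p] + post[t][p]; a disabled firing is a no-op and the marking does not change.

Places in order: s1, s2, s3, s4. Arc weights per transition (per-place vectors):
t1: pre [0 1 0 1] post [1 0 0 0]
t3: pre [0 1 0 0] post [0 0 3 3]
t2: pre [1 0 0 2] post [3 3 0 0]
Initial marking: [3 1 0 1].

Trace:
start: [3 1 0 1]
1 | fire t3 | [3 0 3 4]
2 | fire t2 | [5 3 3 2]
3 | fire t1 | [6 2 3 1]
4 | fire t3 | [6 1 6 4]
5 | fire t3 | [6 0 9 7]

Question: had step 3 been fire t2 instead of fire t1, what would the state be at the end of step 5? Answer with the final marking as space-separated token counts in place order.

(re-executing from step 3 with the substitution; state before step 3: [5 3 3 2])
3 | fire t2 | [7 6 3 0]
4 | fire t3 | [7 5 6 3]
5 | fire t3 | [7 4 9 6]

7 4 9 6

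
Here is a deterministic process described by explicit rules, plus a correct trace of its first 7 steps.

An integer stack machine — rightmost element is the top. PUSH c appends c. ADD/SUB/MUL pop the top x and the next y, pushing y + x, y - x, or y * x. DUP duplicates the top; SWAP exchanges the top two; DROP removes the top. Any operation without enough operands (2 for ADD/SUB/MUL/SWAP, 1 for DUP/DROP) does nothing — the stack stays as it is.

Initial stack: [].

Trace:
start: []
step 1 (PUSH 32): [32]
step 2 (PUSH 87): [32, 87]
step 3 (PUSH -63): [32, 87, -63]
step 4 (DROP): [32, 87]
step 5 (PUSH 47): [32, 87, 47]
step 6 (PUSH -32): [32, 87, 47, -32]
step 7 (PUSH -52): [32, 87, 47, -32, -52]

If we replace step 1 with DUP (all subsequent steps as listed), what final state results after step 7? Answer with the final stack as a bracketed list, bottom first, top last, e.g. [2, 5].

[87, 47, -32, -52]

(re-executing from step 1 with the substitution; state before step 1: [])
step 1 (DUP): []
step 2 (PUSH 87): [87]
step 3 (PUSH -63): [87, -63]
step 4 (DROP): [87]
step 5 (PUSH 47): [87, 47]
step 6 (PUSH -32): [87, 47, -32]
step 7 (PUSH -52): [87, 47, -32, -52]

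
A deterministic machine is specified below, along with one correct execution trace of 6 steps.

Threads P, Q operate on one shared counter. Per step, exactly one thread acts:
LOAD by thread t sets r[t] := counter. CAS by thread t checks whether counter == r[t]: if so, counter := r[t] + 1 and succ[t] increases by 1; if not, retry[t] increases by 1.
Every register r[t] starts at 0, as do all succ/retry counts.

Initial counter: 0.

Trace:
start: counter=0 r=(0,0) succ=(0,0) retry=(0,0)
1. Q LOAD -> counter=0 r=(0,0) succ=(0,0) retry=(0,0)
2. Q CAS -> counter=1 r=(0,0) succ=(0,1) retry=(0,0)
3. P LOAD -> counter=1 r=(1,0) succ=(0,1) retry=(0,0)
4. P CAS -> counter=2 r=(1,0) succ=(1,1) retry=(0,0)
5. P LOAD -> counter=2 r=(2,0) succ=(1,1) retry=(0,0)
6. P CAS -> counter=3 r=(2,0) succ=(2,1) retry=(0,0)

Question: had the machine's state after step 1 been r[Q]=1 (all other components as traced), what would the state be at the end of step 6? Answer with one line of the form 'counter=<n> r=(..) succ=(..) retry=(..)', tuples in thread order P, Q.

state after step 1 := counter=0 r=(0,1) succ=(0,0) retry=(0,0)
2. Q CAS -> counter=0 r=(0,1) succ=(0,0) retry=(0,1)
3. P LOAD -> counter=0 r=(0,1) succ=(0,0) retry=(0,1)
4. P CAS -> counter=1 r=(0,1) succ=(1,0) retry=(0,1)
5. P LOAD -> counter=1 r=(1,1) succ=(1,0) retry=(0,1)
6. P CAS -> counter=2 r=(1,1) succ=(2,0) retry=(0,1)

counter=2 r=(1,1) succ=(2,0) retry=(0,1)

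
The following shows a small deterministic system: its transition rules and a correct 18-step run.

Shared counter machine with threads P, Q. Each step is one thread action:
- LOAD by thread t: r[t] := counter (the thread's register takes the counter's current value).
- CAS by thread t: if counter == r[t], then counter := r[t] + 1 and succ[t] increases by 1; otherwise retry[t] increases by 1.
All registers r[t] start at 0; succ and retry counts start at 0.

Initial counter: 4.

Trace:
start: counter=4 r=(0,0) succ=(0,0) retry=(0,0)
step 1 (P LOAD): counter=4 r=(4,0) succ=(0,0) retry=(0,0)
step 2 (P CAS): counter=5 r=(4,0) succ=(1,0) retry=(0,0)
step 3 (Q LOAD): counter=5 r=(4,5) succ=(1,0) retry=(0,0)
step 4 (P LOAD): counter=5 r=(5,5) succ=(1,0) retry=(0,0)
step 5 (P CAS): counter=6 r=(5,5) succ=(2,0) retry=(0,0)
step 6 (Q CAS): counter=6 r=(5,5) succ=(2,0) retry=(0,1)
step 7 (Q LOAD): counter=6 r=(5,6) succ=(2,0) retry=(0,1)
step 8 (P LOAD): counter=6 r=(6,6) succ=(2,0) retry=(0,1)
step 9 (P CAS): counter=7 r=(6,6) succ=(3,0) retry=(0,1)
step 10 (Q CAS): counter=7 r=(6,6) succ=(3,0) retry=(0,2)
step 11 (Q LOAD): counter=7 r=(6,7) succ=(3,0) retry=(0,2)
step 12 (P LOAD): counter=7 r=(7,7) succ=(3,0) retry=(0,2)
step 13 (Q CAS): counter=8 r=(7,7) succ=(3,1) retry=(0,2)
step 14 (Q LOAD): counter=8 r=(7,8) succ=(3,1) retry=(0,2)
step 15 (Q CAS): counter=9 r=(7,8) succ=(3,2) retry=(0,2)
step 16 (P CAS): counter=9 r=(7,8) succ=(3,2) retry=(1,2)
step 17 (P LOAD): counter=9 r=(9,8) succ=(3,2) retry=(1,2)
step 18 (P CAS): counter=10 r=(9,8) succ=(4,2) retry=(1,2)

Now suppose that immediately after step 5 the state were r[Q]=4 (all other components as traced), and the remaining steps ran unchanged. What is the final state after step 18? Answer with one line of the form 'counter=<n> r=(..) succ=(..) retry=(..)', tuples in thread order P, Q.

counter=10 r=(9,8) succ=(4,2) retry=(1,2)

state after step 5 := counter=6 r=(5,4) succ=(2,0) retry=(0,0)
step 6 (Q CAS): counter=6 r=(5,4) succ=(2,0) retry=(0,1)
step 7 (Q LOAD): counter=6 r=(5,6) succ=(2,0) retry=(0,1)
step 8 (P LOAD): counter=6 r=(6,6) succ=(2,0) retry=(0,1)
step 9 (P CAS): counter=7 r=(6,6) succ=(3,0) retry=(0,1)
step 10 (Q CAS): counter=7 r=(6,6) succ=(3,0) retry=(0,2)
step 11 (Q LOAD): counter=7 r=(6,7) succ=(3,0) retry=(0,2)
step 12 (P LOAD): counter=7 r=(7,7) succ=(3,0) retry=(0,2)
step 13 (Q CAS): counter=8 r=(7,7) succ=(3,1) retry=(0,2)
step 14 (Q LOAD): counter=8 r=(7,8) succ=(3,1) retry=(0,2)
step 15 (Q CAS): counter=9 r=(7,8) succ=(3,2) retry=(0,2)
step 16 (P CAS): counter=9 r=(7,8) succ=(3,2) retry=(1,2)
step 17 (P LOAD): counter=9 r=(9,8) succ=(3,2) retry=(1,2)
step 18 (P CAS): counter=10 r=(9,8) succ=(4,2) retry=(1,2)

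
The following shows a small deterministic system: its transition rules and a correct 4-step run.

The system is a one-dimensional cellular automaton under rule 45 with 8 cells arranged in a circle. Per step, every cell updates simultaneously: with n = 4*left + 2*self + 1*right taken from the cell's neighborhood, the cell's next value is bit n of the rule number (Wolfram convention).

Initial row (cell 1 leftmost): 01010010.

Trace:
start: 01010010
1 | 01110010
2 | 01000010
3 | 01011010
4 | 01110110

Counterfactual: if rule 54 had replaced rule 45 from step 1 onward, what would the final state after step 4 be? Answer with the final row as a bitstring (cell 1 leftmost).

00000000

(re-executing steps 1..4 under rule 54; state before step 1: 01010010)
1 | 11111111
2 | 00000000
3 | 00000000
4 | 00000000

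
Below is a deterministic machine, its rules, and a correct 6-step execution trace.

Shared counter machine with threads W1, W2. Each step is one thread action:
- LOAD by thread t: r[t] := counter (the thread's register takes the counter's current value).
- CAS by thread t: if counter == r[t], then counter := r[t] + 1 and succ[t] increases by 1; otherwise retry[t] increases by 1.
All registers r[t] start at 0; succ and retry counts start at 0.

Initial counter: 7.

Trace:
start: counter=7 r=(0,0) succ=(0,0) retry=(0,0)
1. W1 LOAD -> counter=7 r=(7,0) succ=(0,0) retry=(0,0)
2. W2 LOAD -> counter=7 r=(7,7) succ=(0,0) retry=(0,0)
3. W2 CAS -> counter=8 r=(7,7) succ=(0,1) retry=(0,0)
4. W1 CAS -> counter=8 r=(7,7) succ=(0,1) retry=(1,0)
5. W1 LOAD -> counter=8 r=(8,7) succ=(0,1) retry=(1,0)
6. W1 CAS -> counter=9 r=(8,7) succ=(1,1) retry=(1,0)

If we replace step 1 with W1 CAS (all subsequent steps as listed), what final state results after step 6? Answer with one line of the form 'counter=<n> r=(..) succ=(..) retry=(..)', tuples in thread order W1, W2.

counter=9 r=(8,7) succ=(1,1) retry=(2,0)

(re-executing from step 1 with the substitution; state before step 1: counter=7 r=(0,0) succ=(0,0) retry=(0,0))
1. W1 CAS -> counter=7 r=(0,0) succ=(0,0) retry=(1,0)
2. W2 LOAD -> counter=7 r=(0,7) succ=(0,0) retry=(1,0)
3. W2 CAS -> counter=8 r=(0,7) succ=(0,1) retry=(1,0)
4. W1 CAS -> counter=8 r=(0,7) succ=(0,1) retry=(2,0)
5. W1 LOAD -> counter=8 r=(8,7) succ=(0,1) retry=(2,0)
6. W1 CAS -> counter=9 r=(8,7) succ=(1,1) retry=(2,0)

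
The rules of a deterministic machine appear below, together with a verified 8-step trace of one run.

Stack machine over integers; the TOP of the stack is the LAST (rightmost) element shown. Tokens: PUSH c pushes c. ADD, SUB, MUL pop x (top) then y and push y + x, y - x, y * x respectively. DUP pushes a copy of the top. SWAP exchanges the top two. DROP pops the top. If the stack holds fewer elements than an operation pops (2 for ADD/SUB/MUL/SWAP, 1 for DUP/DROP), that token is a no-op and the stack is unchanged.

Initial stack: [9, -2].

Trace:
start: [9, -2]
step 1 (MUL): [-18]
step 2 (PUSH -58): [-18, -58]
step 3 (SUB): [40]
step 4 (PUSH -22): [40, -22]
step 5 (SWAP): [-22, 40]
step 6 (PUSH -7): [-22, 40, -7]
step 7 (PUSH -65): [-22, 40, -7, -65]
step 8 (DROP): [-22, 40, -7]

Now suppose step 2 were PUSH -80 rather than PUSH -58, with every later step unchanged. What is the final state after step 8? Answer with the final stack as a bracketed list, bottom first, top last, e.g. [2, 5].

(re-executing from step 2 with the substitution; state before step 2: [-18])
step 2 (PUSH -80): [-18, -80]
step 3 (SUB): [62]
step 4 (PUSH -22): [62, -22]
step 5 (SWAP): [-22, 62]
step 6 (PUSH -7): [-22, 62, -7]
step 7 (PUSH -65): [-22, 62, -7, -65]
step 8 (DROP): [-22, 62, -7]

[-22, 62, -7]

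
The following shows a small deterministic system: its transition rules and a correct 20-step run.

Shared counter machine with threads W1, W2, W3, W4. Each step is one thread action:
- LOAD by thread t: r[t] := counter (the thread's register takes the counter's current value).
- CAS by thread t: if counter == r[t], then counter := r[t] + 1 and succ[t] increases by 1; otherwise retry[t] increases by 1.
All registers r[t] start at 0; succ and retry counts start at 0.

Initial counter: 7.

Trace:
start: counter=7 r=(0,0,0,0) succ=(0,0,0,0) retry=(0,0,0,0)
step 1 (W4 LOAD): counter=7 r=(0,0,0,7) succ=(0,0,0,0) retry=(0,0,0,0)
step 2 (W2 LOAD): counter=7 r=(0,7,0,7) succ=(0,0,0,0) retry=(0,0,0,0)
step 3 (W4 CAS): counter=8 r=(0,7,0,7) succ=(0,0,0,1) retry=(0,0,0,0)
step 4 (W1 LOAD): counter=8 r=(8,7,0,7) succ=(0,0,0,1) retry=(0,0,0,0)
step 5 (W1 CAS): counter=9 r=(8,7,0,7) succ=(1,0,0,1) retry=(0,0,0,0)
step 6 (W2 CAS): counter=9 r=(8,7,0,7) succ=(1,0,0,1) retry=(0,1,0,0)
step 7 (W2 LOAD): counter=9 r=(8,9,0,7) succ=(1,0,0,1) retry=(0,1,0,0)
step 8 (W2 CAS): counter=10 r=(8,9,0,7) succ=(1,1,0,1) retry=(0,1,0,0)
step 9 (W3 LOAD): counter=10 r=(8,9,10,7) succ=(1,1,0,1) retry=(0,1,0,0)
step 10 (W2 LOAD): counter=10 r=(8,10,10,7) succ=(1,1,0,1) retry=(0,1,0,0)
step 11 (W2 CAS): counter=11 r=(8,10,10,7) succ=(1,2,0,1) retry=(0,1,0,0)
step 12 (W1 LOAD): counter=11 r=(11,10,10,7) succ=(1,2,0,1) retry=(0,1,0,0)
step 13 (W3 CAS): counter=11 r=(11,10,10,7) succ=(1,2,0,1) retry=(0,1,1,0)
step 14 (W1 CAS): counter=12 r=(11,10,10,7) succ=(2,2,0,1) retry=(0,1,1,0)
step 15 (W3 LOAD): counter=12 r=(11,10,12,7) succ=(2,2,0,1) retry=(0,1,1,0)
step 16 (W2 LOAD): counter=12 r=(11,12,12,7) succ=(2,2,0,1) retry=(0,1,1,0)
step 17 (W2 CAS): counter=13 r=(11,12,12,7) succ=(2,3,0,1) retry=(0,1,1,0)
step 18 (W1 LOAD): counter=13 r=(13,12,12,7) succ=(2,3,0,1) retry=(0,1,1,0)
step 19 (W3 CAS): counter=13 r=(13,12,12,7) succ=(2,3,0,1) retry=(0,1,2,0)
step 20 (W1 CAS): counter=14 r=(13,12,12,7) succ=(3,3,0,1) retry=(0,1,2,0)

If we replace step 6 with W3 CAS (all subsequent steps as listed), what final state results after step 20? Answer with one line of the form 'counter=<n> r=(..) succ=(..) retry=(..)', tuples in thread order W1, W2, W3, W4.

(re-executing from step 6 with the substitution; state before step 6: counter=9 r=(8,7,0,7) succ=(1,0,0,1) retry=(0,0,0,0))
step 6 (W3 CAS): counter=9 r=(8,7,0,7) succ=(1,0,0,1) retry=(0,0,1,0)
step 7 (W2 LOAD): counter=9 r=(8,9,0,7) succ=(1,0,0,1) retry=(0,0,1,0)
step 8 (W2 CAS): counter=10 r=(8,9,0,7) succ=(1,1,0,1) retry=(0,0,1,0)
step 9 (W3 LOAD): counter=10 r=(8,9,10,7) succ=(1,1,0,1) retry=(0,0,1,0)
step 10 (W2 LOAD): counter=10 r=(8,10,10,7) succ=(1,1,0,1) retry=(0,0,1,0)
step 11 (W2 CAS): counter=11 r=(8,10,10,7) succ=(1,2,0,1) retry=(0,0,1,0)
step 12 (W1 LOAD): counter=11 r=(11,10,10,7) succ=(1,2,0,1) retry=(0,0,1,0)
step 13 (W3 CAS): counter=11 r=(11,10,10,7) succ=(1,2,0,1) retry=(0,0,2,0)
step 14 (W1 CAS): counter=12 r=(11,10,10,7) succ=(2,2,0,1) retry=(0,0,2,0)
step 15 (W3 LOAD): counter=12 r=(11,10,12,7) succ=(2,2,0,1) retry=(0,0,2,0)
step 16 (W2 LOAD): counter=12 r=(11,12,12,7) succ=(2,2,0,1) retry=(0,0,2,0)
step 17 (W2 CAS): counter=13 r=(11,12,12,7) succ=(2,3,0,1) retry=(0,0,2,0)
step 18 (W1 LOAD): counter=13 r=(13,12,12,7) succ=(2,3,0,1) retry=(0,0,2,0)
step 19 (W3 CAS): counter=13 r=(13,12,12,7) succ=(2,3,0,1) retry=(0,0,3,0)
step 20 (W1 CAS): counter=14 r=(13,12,12,7) succ=(3,3,0,1) retry=(0,0,3,0)

counter=14 r=(13,12,12,7) succ=(3,3,0,1) retry=(0,0,3,0)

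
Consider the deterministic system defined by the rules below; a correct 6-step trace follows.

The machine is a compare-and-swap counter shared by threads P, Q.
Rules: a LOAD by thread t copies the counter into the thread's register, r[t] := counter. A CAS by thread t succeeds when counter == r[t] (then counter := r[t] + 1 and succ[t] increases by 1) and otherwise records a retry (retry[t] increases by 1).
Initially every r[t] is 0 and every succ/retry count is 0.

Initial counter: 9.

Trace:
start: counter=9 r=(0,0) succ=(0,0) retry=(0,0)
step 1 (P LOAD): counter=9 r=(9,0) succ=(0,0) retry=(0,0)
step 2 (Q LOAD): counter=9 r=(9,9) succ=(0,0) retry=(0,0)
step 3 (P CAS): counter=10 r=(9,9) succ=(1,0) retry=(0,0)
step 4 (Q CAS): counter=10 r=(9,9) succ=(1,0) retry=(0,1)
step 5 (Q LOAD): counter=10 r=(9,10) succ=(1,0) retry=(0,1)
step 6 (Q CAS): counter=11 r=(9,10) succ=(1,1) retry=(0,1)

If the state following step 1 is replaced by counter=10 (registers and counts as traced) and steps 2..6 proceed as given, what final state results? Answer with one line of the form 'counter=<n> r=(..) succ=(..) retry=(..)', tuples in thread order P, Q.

counter=12 r=(9,11) succ=(0,2) retry=(1,0)

state after step 1 := counter=10 r=(9,0) succ=(0,0) retry=(0,0)
step 2 (Q LOAD): counter=10 r=(9,10) succ=(0,0) retry=(0,0)
step 3 (P CAS): counter=10 r=(9,10) succ=(0,0) retry=(1,0)
step 4 (Q CAS): counter=11 r=(9,10) succ=(0,1) retry=(1,0)
step 5 (Q LOAD): counter=11 r=(9,11) succ=(0,1) retry=(1,0)
step 6 (Q CAS): counter=12 r=(9,11) succ=(0,2) retry=(1,0)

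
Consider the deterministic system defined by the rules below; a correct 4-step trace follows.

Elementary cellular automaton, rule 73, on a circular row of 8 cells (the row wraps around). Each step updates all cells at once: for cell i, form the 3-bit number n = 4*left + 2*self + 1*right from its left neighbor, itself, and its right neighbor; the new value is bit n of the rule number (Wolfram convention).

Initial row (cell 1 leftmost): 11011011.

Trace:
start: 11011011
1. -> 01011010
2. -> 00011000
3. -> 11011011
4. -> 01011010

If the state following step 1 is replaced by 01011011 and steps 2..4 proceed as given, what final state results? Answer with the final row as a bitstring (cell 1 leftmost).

state after step 1 := 01011011
2. -> 00011011
3. -> 01011011
4. -> 00011011

00011011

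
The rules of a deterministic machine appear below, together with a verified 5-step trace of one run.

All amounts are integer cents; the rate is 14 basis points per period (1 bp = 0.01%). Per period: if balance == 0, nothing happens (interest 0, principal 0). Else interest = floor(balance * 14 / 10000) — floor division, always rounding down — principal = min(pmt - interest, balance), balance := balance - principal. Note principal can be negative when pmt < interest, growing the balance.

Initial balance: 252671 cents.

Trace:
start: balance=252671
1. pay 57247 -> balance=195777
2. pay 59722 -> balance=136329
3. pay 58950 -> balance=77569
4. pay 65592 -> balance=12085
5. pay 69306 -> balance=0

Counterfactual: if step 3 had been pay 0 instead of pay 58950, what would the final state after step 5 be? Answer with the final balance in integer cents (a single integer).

(re-executing from step 3 with the substitution; state before step 3: balance=136329)
3. pay 0 -> balance=136519
4. pay 65592 -> balance=71118
5. pay 69306 -> balance=1911

1911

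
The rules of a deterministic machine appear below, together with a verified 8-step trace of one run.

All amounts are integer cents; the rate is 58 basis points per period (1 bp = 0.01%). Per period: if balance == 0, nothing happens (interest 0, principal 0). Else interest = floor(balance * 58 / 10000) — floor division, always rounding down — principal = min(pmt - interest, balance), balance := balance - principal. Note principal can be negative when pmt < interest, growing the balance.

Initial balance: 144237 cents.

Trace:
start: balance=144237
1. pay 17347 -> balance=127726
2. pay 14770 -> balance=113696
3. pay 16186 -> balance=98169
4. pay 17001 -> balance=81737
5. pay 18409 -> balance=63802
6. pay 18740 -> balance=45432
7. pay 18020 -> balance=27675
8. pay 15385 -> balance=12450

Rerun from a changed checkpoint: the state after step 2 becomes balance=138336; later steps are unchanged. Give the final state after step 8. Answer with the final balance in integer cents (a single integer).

state after step 2 := balance=138336
3. pay 16186 -> balance=122952
4. pay 17001 -> balance=106664
5. pay 18409 -> balance=88873
6. pay 18740 -> balance=70648
7. pay 18020 -> balance=53037
8. pay 15385 -> balance=37959

37959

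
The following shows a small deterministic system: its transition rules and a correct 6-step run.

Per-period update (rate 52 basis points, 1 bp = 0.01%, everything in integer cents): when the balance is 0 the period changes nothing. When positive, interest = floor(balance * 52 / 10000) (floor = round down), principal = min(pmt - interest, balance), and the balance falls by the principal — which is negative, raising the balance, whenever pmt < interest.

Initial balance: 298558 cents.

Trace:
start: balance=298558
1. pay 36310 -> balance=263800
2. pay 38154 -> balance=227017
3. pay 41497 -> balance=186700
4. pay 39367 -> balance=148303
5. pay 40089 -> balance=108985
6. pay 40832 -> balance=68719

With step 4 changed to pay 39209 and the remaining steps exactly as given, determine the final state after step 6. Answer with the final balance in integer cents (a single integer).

(re-executing from step 4 with the substitution; state before step 4: balance=186700)
4. pay 39209 -> balance=148461
5. pay 40089 -> balance=109143
6. pay 40832 -> balance=68878

68878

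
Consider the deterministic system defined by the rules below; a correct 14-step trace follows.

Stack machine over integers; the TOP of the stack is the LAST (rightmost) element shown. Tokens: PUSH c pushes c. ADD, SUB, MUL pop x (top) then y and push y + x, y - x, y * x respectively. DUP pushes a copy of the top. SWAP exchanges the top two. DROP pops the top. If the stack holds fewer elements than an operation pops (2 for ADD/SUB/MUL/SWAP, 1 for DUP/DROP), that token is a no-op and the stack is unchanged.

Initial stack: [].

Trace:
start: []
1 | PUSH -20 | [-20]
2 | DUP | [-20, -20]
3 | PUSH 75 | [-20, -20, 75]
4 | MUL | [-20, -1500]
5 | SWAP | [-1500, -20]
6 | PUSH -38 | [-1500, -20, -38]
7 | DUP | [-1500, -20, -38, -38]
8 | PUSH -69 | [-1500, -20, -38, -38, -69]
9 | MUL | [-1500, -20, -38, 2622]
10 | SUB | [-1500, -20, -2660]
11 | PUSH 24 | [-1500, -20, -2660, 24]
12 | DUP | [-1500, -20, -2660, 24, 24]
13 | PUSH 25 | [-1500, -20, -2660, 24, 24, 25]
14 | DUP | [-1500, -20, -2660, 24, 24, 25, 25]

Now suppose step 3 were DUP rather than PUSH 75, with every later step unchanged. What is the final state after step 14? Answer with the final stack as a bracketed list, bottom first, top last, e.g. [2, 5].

(re-executing from step 3 with the substitution; state before step 3: [-20, -20])
3 | DUP | [-20, -20, -20]
4 | MUL | [-20, 400]
5 | SWAP | [400, -20]
6 | PUSH -38 | [400, -20, -38]
7 | DUP | [400, -20, -38, -38]
8 | PUSH -69 | [400, -20, -38, -38, -69]
9 | MUL | [400, -20, -38, 2622]
10 | SUB | [400, -20, -2660]
11 | PUSH 24 | [400, -20, -2660, 24]
12 | DUP | [400, -20, -2660, 24, 24]
13 | PUSH 25 | [400, -20, -2660, 24, 24, 25]
14 | DUP | [400, -20, -2660, 24, 24, 25, 25]

[400, -20, -2660, 24, 24, 25, 25]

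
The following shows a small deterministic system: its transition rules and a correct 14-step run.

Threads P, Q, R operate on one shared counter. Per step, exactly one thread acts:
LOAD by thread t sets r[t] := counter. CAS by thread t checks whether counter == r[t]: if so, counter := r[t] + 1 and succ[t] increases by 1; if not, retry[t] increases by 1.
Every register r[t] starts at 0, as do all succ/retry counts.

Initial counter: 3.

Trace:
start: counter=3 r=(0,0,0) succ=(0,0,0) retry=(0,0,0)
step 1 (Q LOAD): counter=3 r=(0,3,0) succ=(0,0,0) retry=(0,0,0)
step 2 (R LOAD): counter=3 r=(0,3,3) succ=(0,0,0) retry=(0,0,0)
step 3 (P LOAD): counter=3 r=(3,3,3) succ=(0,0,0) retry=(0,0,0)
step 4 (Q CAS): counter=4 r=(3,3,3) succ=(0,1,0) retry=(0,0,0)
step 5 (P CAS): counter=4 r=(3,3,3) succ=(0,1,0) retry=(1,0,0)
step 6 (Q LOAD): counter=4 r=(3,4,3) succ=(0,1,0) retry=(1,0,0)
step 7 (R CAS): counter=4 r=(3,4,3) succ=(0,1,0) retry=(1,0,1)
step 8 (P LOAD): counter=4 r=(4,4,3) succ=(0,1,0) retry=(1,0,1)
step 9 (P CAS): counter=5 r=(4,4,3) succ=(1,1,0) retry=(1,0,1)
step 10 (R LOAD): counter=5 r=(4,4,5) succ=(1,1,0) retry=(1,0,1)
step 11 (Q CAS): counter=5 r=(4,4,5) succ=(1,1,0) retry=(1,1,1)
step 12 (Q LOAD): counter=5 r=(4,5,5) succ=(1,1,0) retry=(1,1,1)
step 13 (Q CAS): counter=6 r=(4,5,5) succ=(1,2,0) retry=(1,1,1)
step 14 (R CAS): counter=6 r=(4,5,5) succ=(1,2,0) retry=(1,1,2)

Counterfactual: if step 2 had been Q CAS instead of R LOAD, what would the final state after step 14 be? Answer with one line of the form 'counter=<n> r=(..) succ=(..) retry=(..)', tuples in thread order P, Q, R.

(re-executing from step 2 with the substitution; state before step 2: counter=3 r=(0,3,0) succ=(0,0,0) retry=(0,0,0))
step 2 (Q CAS): counter=4 r=(0,3,0) succ=(0,1,0) retry=(0,0,0)
step 3 (P LOAD): counter=4 r=(4,3,0) succ=(0,1,0) retry=(0,0,0)
step 4 (Q CAS): counter=4 r=(4,3,0) succ=(0,1,0) retry=(0,1,0)
step 5 (P CAS): counter=5 r=(4,3,0) succ=(1,1,0) retry=(0,1,0)
step 6 (Q LOAD): counter=5 r=(4,5,0) succ=(1,1,0) retry=(0,1,0)
step 7 (R CAS): counter=5 r=(4,5,0) succ=(1,1,0) retry=(0,1,1)
step 8 (P LOAD): counter=5 r=(5,5,0) succ=(1,1,0) retry=(0,1,1)
step 9 (P CAS): counter=6 r=(5,5,0) succ=(2,1,0) retry=(0,1,1)
step 10 (R LOAD): counter=6 r=(5,5,6) succ=(2,1,0) retry=(0,1,1)
step 11 (Q CAS): counter=6 r=(5,5,6) succ=(2,1,0) retry=(0,2,1)
step 12 (Q LOAD): counter=6 r=(5,6,6) succ=(2,1,0) retry=(0,2,1)
step 13 (Q CAS): counter=7 r=(5,6,6) succ=(2,2,0) retry=(0,2,1)
step 14 (R CAS): counter=7 r=(5,6,6) succ=(2,2,0) retry=(0,2,2)

counter=7 r=(5,6,6) succ=(2,2,0) retry=(0,2,2)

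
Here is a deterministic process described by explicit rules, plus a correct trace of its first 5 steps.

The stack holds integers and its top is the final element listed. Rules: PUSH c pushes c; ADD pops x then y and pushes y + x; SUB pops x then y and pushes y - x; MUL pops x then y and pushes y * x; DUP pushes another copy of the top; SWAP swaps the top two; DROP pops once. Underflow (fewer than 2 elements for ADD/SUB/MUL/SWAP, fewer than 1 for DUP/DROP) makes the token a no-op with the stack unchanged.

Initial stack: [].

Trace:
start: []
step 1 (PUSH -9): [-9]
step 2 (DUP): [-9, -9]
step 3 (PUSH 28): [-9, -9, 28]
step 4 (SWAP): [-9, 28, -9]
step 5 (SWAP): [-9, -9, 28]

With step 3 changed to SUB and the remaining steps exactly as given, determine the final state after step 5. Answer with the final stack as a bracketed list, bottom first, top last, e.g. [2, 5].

(re-executing from step 3 with the substitution; state before step 3: [-9, -9])
step 3 (SUB): [0]
step 4 (SWAP): [0]
step 5 (SWAP): [0]

[0]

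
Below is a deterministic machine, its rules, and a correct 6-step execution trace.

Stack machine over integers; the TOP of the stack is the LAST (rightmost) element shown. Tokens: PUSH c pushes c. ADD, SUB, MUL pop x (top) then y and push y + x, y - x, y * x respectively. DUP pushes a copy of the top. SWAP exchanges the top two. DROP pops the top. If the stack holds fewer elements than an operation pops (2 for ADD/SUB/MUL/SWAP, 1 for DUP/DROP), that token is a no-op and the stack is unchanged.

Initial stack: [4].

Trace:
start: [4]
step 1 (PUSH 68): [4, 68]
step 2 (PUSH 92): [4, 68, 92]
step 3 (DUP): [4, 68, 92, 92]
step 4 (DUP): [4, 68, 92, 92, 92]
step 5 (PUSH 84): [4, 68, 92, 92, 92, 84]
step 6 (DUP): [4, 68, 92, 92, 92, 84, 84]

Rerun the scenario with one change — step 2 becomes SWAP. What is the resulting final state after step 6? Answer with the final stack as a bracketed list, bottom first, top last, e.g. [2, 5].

[68, 4, 4, 4, 84, 84]

(re-executing from step 2 with the substitution; state before step 2: [4, 68])
step 2 (SWAP): [68, 4]
step 3 (DUP): [68, 4, 4]
step 4 (DUP): [68, 4, 4, 4]
step 5 (PUSH 84): [68, 4, 4, 4, 84]
step 6 (DUP): [68, 4, 4, 4, 84, 84]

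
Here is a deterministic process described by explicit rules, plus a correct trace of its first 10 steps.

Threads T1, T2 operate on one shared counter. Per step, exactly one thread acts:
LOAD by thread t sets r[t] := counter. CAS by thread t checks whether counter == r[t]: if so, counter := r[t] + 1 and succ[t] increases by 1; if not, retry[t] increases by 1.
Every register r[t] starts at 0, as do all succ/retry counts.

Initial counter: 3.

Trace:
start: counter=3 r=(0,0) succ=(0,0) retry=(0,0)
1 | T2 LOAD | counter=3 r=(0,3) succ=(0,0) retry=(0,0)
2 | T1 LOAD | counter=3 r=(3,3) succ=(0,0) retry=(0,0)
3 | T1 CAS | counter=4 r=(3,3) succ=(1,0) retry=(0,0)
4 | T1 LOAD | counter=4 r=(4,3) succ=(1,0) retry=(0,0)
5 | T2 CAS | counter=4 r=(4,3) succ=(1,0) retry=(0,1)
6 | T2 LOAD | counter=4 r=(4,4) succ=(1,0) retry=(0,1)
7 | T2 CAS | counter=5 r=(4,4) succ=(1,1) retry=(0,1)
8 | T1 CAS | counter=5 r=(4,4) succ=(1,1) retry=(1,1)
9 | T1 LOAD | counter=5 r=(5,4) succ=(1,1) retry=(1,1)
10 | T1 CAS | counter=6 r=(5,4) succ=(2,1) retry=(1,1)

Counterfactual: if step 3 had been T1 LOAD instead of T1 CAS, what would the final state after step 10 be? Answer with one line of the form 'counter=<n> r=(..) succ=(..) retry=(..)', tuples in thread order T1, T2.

(re-executing from step 3 with the substitution; state before step 3: counter=3 r=(3,3) succ=(0,0) retry=(0,0))
3 | T1 LOAD | counter=3 r=(3,3) succ=(0,0) retry=(0,0)
4 | T1 LOAD | counter=3 r=(3,3) succ=(0,0) retry=(0,0)
5 | T2 CAS | counter=4 r=(3,3) succ=(0,1) retry=(0,0)
6 | T2 LOAD | counter=4 r=(3,4) succ=(0,1) retry=(0,0)
7 | T2 CAS | counter=5 r=(3,4) succ=(0,2) retry=(0,0)
8 | T1 CAS | counter=5 r=(3,4) succ=(0,2) retry=(1,0)
9 | T1 LOAD | counter=5 r=(5,4) succ=(0,2) retry=(1,0)
10 | T1 CAS | counter=6 r=(5,4) succ=(1,2) retry=(1,0)

counter=6 r=(5,4) succ=(1,2) retry=(1,0)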